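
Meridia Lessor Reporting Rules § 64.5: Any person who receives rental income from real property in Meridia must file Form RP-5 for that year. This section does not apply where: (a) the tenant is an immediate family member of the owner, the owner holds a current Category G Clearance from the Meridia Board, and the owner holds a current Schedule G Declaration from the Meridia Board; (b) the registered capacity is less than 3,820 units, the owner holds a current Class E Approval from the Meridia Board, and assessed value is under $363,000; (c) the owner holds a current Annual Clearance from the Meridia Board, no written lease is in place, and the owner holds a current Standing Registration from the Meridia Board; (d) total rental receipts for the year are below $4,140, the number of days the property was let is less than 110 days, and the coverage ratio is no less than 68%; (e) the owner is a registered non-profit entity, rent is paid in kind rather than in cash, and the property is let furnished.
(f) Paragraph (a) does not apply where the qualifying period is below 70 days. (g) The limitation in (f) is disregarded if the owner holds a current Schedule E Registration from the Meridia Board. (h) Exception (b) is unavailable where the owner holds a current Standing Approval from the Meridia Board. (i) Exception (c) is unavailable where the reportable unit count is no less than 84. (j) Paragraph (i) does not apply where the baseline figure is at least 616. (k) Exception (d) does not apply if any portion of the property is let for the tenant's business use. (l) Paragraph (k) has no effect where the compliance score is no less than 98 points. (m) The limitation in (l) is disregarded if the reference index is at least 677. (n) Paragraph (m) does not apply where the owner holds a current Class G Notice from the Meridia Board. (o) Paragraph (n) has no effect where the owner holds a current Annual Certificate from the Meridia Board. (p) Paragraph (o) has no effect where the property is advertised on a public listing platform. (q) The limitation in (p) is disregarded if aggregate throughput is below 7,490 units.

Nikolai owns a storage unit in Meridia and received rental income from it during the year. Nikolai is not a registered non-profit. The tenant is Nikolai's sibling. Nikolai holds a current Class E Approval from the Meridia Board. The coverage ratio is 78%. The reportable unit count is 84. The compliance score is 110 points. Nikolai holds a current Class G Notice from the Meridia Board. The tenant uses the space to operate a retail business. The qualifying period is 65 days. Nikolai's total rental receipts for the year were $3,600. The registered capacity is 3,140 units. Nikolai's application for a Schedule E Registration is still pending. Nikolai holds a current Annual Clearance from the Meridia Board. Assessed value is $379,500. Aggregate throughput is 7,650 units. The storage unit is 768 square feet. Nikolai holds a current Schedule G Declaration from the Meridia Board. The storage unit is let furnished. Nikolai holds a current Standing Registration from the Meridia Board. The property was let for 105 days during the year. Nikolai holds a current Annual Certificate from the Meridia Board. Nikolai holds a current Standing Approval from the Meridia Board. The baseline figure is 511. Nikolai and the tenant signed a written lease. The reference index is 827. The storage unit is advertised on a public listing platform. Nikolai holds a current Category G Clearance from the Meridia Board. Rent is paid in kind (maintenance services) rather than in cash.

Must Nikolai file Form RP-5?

Exception (a)'s conditions are all satisfied: the tenant is an immediate family member; a current Category G Clearance is held; a current Schedule G Declaration is held. But: (f) is triggered — the qualifying period is 65 days, below the 70 days limit. (g) does not operate here (no current Schedule E Registration is held), so (f) stands. So (a) is unavailable.
Exception (b) does not apply: assessed value is $379,500, not under $363,000.
Exception (c) fails — a written lease is in place.
Exception (d)'s conditions are all satisfied: total rental receipts for the year are $3,600, below the $4,140 limit; the number of days the property was let is 105 days, less than the 110 days limit; the coverage ratio is 78%, meeting the 68% threshold. As to paragraphs (k)–(q): (k) would limit (d) — the space is let for business use — but (l) sets (k) aside: (l) is engaged — the compliance score is 110 points, meeting the 98 points threshold. (m) would limit (l) — the reference index is 827, meeting the 677 threshold — but (n) sets (m) aside: (n) operates against (m): a current Class G Notice is held. (o) would limit (n) — a current Annual Certificate is held — but (p) sets (o) aside: (p) operates against (o): the property is publicly advertised. (q) is inapplicable (aggregate throughput is 7,650 units, not below 7,490 units), so (p) stands. (d) remains available.
Exception (e) requires that the owner is a registered non-profit entity; but Nikolai is not a registered non-profit, so (e) is unavailable.

No — exception (d) applies; Nikolai is not required to file Form RP-5.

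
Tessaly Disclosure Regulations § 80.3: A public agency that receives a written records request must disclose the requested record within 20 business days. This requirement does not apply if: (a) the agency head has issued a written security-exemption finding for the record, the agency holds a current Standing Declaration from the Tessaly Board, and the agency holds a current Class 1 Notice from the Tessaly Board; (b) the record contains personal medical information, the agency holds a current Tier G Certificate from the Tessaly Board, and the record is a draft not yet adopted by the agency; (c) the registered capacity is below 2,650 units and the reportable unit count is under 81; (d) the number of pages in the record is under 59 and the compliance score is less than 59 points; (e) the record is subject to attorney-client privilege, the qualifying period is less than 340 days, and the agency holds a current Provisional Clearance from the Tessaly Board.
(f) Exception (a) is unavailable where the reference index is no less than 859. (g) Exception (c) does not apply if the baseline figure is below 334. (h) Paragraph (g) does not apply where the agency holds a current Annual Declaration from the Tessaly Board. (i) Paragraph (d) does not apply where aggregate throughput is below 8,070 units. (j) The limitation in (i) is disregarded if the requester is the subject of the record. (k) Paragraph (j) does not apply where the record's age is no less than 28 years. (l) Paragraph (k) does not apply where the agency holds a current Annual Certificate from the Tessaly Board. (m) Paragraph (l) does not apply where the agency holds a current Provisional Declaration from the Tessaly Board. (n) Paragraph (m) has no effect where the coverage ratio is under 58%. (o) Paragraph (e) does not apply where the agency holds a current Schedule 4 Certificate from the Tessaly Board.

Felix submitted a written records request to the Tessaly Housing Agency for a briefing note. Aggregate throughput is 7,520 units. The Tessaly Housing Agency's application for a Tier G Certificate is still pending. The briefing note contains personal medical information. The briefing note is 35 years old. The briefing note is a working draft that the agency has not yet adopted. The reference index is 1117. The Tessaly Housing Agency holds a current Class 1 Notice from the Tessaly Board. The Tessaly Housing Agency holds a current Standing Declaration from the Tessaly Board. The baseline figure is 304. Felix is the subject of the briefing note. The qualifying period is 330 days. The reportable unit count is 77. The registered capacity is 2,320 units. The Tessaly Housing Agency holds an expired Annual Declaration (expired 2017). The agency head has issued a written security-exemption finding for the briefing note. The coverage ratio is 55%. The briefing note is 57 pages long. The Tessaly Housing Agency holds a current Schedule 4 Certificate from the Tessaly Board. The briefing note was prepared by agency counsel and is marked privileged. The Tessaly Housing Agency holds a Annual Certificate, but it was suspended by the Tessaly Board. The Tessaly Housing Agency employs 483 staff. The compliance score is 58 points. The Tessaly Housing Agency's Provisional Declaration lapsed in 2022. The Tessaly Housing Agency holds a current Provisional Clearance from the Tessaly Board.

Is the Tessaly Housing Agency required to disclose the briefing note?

Exception (a): a written security-exemption finding has been issued; a current Standing Declaration is held; a current Class 1 Notice is held — every condition holds. Turning to paragraph (f): (f) operates against (a): the reference index is 1,117, meeting the 859 threshold. Exception (a) does not apply.
Exception (b) fails — no current Tier G Certificate is held.
All of (c)'s requirements are met (the registered capacity is 2,320 units, below the 2,650 units limit; the reportable unit count is 77, under the 81 limit). But applying paragraphs (g)–(h): (g) operates against (c): the baseline figure is 304, below the 334 limit. (h), which would lift (g), is not triggered — no current Annual Declaration is held. Exception (c) does not apply.
Exception (d): the number of pages in the record is 57, under the 59 limit; the compliance score is 58 points, less than the 59 points limit — every condition holds. But applying paragraphs (i)–(n): (i) is engaged — aggregate throughput is 7,520 units, below the 8,070 units limit. (j) would limit (i) — Felix is the subject of the briefing note — but (k) sets (j) aside: (k) operates against (j): the record's age is 35 years, meeting the 28 years threshold. (l) is inapplicable (the Annual Certificate is not current), so (k) stands. So (d) is unavailable.
Exception (e) is satisfied on its face — the briefing note is privileged; the qualifying period is 330 days, less than the 340 days limit; a current Provisional Clearance is held. However, paragraph (o) must be considered: (o) applies — a current Schedule 4 Certificate is held. (e) is therefore removed.
No exception is made out. the Tessaly Housing Agency falls within the general rule.

Yes — the Tessaly Housing Agency must disclose the briefing note.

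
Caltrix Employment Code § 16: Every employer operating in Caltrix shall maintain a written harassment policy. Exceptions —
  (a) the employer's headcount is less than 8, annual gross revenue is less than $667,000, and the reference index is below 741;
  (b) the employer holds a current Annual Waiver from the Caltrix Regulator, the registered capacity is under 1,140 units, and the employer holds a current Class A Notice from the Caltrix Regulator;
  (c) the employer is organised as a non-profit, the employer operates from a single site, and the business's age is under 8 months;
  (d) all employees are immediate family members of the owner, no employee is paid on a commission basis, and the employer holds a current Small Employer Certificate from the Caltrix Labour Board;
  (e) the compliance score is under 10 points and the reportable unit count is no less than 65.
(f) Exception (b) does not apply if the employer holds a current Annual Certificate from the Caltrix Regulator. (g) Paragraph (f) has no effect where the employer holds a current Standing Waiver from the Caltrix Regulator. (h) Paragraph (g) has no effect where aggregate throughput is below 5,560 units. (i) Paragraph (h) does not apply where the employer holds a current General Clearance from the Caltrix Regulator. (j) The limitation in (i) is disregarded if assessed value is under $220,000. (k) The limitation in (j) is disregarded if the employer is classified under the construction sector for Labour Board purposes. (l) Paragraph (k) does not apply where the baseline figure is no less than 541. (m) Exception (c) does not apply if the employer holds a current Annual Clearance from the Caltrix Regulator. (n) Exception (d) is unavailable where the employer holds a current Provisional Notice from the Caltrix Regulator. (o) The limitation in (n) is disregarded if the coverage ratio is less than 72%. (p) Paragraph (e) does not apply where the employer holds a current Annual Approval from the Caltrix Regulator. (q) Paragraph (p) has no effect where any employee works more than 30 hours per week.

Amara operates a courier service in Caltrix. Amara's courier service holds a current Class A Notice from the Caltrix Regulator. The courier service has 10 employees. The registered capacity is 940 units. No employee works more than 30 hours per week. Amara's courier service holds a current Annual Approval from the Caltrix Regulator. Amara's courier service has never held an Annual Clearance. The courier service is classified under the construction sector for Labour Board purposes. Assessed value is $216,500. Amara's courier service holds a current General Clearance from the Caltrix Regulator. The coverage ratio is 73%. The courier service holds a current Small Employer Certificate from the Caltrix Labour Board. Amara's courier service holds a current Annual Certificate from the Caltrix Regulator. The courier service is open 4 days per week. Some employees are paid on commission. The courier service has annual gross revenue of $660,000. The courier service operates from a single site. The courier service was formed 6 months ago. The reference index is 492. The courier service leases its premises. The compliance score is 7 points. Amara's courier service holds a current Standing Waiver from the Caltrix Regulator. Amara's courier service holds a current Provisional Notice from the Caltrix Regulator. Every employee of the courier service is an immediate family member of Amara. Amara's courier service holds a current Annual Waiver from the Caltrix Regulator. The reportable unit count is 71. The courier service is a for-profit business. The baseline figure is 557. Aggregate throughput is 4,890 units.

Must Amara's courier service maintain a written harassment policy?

Yes — Amara's courier service must maintain a written harassment policy.

Exception (a) fails — the employer's headcount is 10, not less than 8.
Exception (b): a current Annual Waiver is held; the registered capacity is 940 units, under the 1,140 units limit; a current Class A Notice is held — every condition holds. Turning to paragraphs (f)–(l): (f) operates against (b): a current Annual Certificate is held. (g) applies (a current Standing Waiver is held), but is displaced by (h): (h) operates — aggregate throughput is 4,890 units, below the 5,560 units limit. (i) is triggered (a current General Clearance is held), but is set aside by (j): (j) applies — assessed value is $216,500, under the $220,000 limit. (k) would limit (j) — the courier service is classified under the construction sector — but (l) sets (k) aside: (l) is triggered — the baseline figure is 557, meeting the 541 threshold. Exception (b) does not apply.
Exception (c) fails — the employer is for-profit.
Exception (d) requires that no employee is paid on a commission basis; but some employees are paid on commission, so (d) is unavailable.
All of (e)'s requirements are met (the compliance score is 7 points, under the 10 points limit; the reportable unit count is 71, meeting the 65 threshold). However, paragraphs (p)–(q) must be considered: (p) operates — a current Annual Approval is held. (q), which would lift (p), does not operate here — no employee exceeds 30 hours/week. (e) is therefore removed.
No exception applies. The general rule governs.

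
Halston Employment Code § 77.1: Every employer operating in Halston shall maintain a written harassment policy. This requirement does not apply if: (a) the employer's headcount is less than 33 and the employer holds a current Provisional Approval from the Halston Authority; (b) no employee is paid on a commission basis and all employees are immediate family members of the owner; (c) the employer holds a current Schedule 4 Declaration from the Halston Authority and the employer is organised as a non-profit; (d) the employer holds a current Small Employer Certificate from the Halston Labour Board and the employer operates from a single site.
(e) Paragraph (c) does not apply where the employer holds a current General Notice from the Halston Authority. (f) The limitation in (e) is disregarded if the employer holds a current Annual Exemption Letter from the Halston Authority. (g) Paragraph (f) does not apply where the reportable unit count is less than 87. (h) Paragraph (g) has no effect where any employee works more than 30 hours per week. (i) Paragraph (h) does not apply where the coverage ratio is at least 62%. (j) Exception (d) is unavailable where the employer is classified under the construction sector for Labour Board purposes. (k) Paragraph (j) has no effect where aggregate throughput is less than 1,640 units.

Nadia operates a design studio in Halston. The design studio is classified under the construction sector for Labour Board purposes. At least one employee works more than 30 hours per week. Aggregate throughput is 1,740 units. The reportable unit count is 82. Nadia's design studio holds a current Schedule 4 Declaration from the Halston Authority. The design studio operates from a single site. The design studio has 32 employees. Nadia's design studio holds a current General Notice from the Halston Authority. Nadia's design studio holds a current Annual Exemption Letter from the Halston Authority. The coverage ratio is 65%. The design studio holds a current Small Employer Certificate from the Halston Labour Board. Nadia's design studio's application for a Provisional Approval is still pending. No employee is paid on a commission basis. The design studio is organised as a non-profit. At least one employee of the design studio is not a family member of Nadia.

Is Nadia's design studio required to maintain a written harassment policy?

Exception (a) does not apply: the Provisional Approval is not current.
Exception (b) fails — at least one employee is not a family member.
All of (c)'s requirements are met (a current Schedule 4 Declaration is held; the employer is a non-profit). But: (e) operates — a current General Notice is held. (f) applies (a current Annual Exemption Letter is held), but is itself disapplied by (g): (g) operates against (f): the reportable unit count is 82, less than the 87 limit. (h) would limit (g) — at least one employee exceeds 30 hours/week — but (i) sets (h) aside: (i) is engaged — the coverage ratio is 65%, meeting the 62% threshold. (c) is therefore removed.
Exception (d) is satisfied on its face — a current Small Employer Certificate is held; the employer operates from a single site. Turning to paragraphs (j)–(k): (j) operates against (d): the design studio is classified under the construction sector. (k) is inapplicable (aggregate throughput is 1,740 units, not less than 1,640 units), so (j) stands. Exception (d) does not apply.
None of the exceptions is available; § 77.1 applies in full.

Yes — Nadia's design studio must maintain a written harassment policy.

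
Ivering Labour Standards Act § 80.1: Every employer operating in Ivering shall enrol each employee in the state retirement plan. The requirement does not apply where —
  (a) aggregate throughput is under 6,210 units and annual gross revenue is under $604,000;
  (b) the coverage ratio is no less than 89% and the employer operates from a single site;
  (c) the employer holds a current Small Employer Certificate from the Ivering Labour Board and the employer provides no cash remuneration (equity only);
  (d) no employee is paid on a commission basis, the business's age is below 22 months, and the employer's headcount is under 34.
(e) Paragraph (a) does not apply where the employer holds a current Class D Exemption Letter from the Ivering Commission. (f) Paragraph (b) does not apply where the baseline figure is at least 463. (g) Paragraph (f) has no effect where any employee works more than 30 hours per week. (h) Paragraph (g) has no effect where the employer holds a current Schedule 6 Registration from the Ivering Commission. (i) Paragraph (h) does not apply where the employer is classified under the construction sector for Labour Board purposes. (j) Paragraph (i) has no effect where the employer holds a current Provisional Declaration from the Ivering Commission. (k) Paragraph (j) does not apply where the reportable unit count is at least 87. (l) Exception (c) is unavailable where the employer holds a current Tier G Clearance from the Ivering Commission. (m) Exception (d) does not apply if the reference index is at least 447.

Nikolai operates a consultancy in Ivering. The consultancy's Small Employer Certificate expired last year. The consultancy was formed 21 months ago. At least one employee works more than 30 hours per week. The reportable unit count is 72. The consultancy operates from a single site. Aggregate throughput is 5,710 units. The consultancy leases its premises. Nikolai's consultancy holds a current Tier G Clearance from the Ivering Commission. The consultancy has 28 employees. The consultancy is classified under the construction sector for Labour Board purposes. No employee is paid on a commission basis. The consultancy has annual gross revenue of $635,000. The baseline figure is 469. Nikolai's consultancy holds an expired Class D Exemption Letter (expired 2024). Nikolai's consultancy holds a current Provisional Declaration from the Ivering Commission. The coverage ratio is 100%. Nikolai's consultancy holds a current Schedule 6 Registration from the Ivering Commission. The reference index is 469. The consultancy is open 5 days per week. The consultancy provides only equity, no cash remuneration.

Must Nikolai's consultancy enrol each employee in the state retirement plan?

Exception (a) fails — annual gross revenue is $635,000, not under $604,000.
Exception (b)'s conditions are all satisfied: the coverage ratio is 100%, meeting the 89% threshold; the employer operates from a single site. However, paragraphs (f)–(k) must be considered: (f) operates against (b): the baseline figure is 469, meeting the 463 threshold. (g) is triggered (at least one employee exceeds 30 hours/week), but is itself disapplied by (h): (h) operates against (g): a current Schedule 6 Registration is held. (i) would limit (h) — the consultancy is classified under the construction sector — but (j) sets (i) aside: (j) applies — a current Provisional Declaration is held. (k) is inapplicable (the reportable unit count is 72, short of 87), so (j) stands. Exception (b) does not apply.
Exception (c) fails — the Small Employer Certificate has expired.
Exception (d): no employee is paid on commission; the business's age is 21 months, below the 22 months limit; the employer's headcount is 28, under the 34 limit — every condition holds. However, paragraph (m) must be considered: (m) is engaged — the reference index is 469, meeting the 447 threshold. (d) is therefore removed.
No exception displaces § 80.1.

Yes — Nikolai's consultancy must enrol each employee in the state retirement plan.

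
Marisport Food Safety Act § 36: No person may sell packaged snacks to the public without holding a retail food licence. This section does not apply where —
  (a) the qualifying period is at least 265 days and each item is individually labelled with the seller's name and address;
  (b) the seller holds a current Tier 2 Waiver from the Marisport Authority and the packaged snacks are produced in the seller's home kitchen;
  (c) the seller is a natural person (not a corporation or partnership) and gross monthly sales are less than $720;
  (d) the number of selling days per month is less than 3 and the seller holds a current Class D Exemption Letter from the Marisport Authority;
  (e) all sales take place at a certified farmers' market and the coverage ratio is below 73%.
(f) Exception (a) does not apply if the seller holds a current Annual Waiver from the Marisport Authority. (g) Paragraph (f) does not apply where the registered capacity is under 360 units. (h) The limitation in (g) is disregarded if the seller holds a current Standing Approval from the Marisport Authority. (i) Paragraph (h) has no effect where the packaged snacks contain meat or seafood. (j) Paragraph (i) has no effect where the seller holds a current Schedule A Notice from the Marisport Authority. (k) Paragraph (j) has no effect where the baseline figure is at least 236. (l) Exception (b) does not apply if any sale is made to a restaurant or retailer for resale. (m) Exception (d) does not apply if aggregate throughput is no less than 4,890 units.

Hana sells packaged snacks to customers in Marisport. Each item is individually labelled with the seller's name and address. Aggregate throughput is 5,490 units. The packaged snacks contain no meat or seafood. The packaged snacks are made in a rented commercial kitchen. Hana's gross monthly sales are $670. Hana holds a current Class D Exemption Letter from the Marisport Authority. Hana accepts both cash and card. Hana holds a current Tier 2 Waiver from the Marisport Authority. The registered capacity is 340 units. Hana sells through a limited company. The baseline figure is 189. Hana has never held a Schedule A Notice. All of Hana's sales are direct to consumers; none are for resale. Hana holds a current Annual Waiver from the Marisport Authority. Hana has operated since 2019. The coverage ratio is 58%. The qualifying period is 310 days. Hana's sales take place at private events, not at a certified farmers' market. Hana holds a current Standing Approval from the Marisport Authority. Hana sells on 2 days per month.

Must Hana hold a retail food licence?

All of (a)'s requirements are met (the qualifying period is 310 days, meeting the 265 days threshold; items are individually labelled). However, paragraphs (f)–(k) must be considered: (f) operates against (a): a current Annual Waiver is held. (g) would limit (f) — the registered capacity is 340 units, under the 360 units limit — but (h) sets (g) aside: (h) operates — a current Standing Approval is held. (i) is inapplicable (the packaged snacks contain no meat or seafood), so (h) stands. (a) is therefore removed.
Exception (b) does not apply: the packaged snacks are made in a commercial kitchen, not a home kitchen.
Exception (c) requires that the seller is a natural person (not a corporation or partnership); but the seller operates through a limited company, so (c) is unavailable.
Exception (d): the number of selling days per month is 2, less than the 3 limit; a current Class D Exemption Letter is held — every condition holds. Turning to paragraph (m): (m) operates against (d): aggregate throughput is 5,490 units, meeting the 4,890 units threshold. Exception (d) does not apply.
Exception (e) fails — sales are at private events, not a certified farmers' market.
Every exception is unavailable, so the rule governs.

Yes — Hana must hold a retail food licence.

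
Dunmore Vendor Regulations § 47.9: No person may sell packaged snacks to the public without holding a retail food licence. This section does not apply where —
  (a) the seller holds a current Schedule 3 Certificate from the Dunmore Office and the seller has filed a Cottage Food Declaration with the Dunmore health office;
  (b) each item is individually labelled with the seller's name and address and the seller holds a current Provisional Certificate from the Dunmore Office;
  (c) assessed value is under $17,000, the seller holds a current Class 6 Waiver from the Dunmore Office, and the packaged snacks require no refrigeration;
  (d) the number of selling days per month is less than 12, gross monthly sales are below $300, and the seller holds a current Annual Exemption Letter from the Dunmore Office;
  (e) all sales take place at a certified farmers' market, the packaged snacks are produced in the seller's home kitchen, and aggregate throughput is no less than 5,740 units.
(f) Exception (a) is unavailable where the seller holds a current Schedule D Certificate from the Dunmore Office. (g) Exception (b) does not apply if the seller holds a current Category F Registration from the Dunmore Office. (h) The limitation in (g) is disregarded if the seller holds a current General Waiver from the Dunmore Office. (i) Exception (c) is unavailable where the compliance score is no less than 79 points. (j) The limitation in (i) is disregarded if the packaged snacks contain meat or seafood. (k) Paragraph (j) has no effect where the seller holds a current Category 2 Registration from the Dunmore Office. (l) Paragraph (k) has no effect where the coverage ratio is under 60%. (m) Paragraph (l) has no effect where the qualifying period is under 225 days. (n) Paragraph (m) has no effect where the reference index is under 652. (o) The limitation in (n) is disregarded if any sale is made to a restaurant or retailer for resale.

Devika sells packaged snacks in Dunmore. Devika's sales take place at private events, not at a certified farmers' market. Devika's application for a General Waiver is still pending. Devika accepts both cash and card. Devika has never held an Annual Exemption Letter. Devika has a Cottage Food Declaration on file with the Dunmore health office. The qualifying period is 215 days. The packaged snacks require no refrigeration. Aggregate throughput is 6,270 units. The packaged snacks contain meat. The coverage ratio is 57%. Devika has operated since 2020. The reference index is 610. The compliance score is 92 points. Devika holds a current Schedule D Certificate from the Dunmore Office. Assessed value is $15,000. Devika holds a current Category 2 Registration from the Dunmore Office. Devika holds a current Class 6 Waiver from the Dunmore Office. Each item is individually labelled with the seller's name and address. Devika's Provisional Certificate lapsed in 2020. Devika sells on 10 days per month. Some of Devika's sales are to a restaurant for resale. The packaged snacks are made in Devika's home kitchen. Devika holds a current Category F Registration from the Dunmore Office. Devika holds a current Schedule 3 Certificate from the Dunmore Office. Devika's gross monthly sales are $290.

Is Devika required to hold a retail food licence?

Yes — Devika must hold a retail food licence.

All of (a)'s requirements are met (a current Schedule 3 Certificate is held; a Cottage Food Declaration is on file). But: (f) operates against (a): a current Schedule D Certificate is held. (a) is therefore removed.
Exception (b) fails — no current Provisional Certificate is held.
All of (c)'s requirements are met (assessed value is $15,000, under the $17,000 limit; a current Class 6 Waiver is held; the packaged snacks are shelf-stable). Turning to paragraphs (i)–(o): (i) operates against (c): the compliance score is 92 points, meeting the 79 points threshold. (j) would limit (i) — the packaged snacks contain meat — but (k) sets (j) aside: (k) is engaged — a current Category 2 Registration is held. (l) is triggered (the coverage ratio is 57%, under the 60% limit), but is set aside by (m): (m) applies — the qualifying period is 215 days, under the 225 days limit. (n) operates (the reference index is 610, under the 652 limit), but is itself disapplied by (o): (o) operates against (n): some sales are to a restaurant for resale. Exception (c) does not apply.
Exception (d) requires that the seller holds a current Annual Exemption Letter from the Dunmore Office; but no current Annual Exemption Letter is held, so (d) is unavailable.
Exception (e) does not apply: sales are at private events, not a certified farmers' market.
No exception applies. The general rule governs.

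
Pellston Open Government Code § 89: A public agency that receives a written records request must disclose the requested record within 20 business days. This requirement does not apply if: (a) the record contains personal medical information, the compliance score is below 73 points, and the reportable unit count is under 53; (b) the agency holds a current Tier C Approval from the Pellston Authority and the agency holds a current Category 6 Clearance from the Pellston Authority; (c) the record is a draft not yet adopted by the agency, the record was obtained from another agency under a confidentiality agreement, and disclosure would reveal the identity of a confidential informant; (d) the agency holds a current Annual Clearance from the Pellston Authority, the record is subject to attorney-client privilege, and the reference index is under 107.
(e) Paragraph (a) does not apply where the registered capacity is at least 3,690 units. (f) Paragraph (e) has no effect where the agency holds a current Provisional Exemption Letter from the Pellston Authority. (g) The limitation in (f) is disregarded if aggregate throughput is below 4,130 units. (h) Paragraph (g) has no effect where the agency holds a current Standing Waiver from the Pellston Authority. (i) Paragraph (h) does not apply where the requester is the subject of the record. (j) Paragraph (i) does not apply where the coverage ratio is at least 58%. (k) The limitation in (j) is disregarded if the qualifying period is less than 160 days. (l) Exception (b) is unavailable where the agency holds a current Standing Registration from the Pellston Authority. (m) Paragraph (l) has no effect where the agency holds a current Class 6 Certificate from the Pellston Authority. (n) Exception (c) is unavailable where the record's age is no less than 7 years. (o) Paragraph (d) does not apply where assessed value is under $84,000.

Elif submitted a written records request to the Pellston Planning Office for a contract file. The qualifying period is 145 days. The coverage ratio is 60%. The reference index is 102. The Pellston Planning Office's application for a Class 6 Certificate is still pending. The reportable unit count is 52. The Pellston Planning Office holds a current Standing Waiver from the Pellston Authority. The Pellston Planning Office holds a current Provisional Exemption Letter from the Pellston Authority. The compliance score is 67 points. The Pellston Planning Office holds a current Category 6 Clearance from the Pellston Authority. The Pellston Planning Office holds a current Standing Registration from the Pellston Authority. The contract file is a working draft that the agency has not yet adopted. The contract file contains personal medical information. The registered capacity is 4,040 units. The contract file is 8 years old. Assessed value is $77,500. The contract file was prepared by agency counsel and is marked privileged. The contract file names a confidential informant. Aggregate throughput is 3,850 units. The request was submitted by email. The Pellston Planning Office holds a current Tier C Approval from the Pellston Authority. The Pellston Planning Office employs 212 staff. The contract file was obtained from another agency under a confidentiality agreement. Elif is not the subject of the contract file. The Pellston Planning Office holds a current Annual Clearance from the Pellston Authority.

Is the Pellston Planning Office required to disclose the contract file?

No — exception (a) applies; the Pellston Planning Office is not required to disclose the contract file.

Exception (a): the contract file contains personal medical information; the compliance score is 67 points, below the 73 points limit; the reportable unit count is 52, under the 53 limit — every condition holds. As to paragraphs (e)–(k): (e) operates (the registered capacity is 4,040 units, meeting the 3,690 units threshold), but is set aside by (f): (f) operates against (e): a current Provisional Exemption Letter is held. (g) operates (aggregate throughput is 3,850 units, below the 4,130 units limit), but is displaced by (h): (h) operates against (g): a current Standing Waiver is held. (i), which would lift (h), is not triggered — Elif is not the subject of the contract file. Exception (a) stands.
Exception (b): a current Tier C Approval is held; a current Category 6 Clearance is held — every condition holds. However, paragraphs (l)–(m) must be considered: (l) operates against (b): a current Standing Registration is held. (m), which would lift (l), is not engaged — the Class 6 Certificate is not current. So (b) is unavailable.
Exception (c) is satisfied on its face — the contract file is an unadopted draft; the contract file was obtained under a confidentiality agreement; the contract file names a confidential informant. However, paragraph (n) must be considered: (n) operates against (c): the record's age is 8 years, meeting the 7 years threshold. Exception (c) does not apply.
All of (d)'s requirements are met (a current Annual Clearance is held; the contract file is privileged; the reference index is 102, under the 107 limit). Turning to paragraph (o): (o) is engaged — assessed value is $77,500, under the $84,000 limit. (d) is therefore removed.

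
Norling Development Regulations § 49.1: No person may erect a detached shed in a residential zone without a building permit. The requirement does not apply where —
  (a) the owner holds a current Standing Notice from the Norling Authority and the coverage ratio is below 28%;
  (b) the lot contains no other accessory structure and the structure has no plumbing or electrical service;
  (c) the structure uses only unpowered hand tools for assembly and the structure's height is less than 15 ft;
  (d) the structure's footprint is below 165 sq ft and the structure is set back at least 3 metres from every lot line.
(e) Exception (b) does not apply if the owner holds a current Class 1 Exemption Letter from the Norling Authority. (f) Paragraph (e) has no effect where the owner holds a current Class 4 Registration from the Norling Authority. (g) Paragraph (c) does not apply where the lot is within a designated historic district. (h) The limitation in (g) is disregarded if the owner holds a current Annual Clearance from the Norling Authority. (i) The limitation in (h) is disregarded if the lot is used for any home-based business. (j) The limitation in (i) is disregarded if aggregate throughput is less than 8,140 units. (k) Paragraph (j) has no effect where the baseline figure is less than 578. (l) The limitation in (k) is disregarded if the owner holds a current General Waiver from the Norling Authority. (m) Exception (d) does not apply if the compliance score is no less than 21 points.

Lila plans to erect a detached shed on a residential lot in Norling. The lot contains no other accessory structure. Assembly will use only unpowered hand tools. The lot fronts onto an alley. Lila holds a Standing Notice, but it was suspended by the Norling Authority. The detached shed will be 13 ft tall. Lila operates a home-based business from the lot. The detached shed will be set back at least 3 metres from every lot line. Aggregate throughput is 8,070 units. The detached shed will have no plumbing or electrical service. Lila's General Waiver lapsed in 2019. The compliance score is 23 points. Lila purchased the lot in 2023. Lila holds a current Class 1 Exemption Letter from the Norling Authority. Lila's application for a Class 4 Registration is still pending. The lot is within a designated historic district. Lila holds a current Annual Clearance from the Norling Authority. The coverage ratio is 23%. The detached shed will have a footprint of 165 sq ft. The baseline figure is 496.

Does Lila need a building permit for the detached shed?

Exception (a) requires that the owner holds a current Standing Notice from the Norling Authority; but the Standing Notice is not current, so (a) is unavailable.
Exception (b) is satisfied on its face — the lot has no other accessory structure; there is no plumbing or electrical service. However, paragraphs (e)–(f) must be considered: (e) operates against (b): a current Class 1 Exemption Letter is held. (f) is inapplicable (there is no Class 4 Registration in force), so (e) stands. Exception (b) does not apply.
Exception (c)'s conditions are all satisfied: assembly uses only hand tools; the structure's height is 13 ft, less than the 15 ft limit. But applying paragraphs (g)–(l): (g) operates — the lot is in a historic district. (h) is engaged (a current Annual Clearance is held), but is overridden by (i): (i) operates — a home-based business operates on the lot. (j) is triggered (aggregate throughput is 8,070 units, less than the 8,140 units limit), but yields to (k): (k) is triggered — the baseline figure is 496, less than the 578 limit. (l) is not engaged (there is no General Waiver in force), so (k) stands. (c) is therefore removed.
Exception (d) fails — the structure's footprint is 165 sq ft, not below 165 sq ft.
No exception displaces § 49.1.

Yes — Lila must obtain a building permit.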